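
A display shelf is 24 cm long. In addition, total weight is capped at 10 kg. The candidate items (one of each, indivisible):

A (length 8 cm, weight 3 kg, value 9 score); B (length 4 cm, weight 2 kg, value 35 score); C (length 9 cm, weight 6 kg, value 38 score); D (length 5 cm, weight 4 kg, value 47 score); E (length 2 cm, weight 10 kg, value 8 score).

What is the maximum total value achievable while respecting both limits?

Feasible sets respecting both limits:
- A+B+D: length 17, weight 9, value 91
- C+D: length 14, weight 10, value 85
- B+D: length 9, weight 6, value 82
Best: 91 score.

91 score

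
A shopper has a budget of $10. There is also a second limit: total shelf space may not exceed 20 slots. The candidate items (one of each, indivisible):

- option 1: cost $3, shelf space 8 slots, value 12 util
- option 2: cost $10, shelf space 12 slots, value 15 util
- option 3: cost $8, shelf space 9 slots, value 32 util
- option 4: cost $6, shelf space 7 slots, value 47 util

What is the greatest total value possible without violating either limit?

Feasible sets respecting both limits:
- option 1+option 4: cost 9, shelf space 15, value 59
- option 4: cost 6, shelf space 7, value 47
- option 3: cost 8, shelf space 9, value 32
Best: 59 util.

59 util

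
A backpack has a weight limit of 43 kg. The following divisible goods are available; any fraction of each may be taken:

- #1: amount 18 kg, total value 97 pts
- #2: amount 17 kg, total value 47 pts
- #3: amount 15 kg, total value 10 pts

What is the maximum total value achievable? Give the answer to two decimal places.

149.33

Take in order of value per unit:
- #1 (97/18 per unit): all 18 → value 97, running total 97.00
- #2 (47/17 per unit): all 17 → value 47, running total 144.00
- #3 (10/15 per unit): 8 of 15 → value 8×10/15 = 5.3333, running total 149.33
Total 149.33.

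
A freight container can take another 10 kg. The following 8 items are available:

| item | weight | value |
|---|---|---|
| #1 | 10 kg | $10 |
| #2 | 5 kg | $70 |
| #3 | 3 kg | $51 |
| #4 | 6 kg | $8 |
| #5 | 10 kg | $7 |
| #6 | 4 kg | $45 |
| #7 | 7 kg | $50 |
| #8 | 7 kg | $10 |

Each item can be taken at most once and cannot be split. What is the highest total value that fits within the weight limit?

$121

Check high-value combinations within 10 kg:
- #2+#3: weight 5+3=8, value 70+51=121
- #2+#6: weight 5+4=9, value 70+45=115
- #3+#7: weight 3+7=10, value 51+50=101
- #3+#6: weight 3+4=7, value 51+45=96
Best: $121.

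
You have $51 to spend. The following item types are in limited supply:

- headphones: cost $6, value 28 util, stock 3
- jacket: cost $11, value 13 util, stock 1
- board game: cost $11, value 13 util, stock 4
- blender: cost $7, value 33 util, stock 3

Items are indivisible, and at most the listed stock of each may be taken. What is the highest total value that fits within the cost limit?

Best selections within cost 51 and stock limits:
- 3×headphones + 1×board game + 3×blender: cost 50, value 196
- 3×headphones + 1×jacket + 3×blender: cost 50, value 196
- 3×headphones + 3×blender: cost 39, value 183
Best: 196 util.

196 util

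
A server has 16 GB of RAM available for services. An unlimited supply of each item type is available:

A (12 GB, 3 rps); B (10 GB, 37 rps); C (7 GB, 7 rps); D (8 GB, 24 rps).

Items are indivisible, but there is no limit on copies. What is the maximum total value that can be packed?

Best value-per-unit is B at 37/10; filling with it alone gives 1×37 = 37.
Optimal mix: 2×D → memory 16, value 48.

48 rps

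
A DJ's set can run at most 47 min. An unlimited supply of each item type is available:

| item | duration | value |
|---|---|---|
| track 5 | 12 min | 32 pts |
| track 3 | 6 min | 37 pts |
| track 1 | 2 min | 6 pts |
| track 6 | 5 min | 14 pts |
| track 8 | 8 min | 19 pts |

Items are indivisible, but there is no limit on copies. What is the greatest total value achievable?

273 pts

Best value-per-unit is track 3 at 37/6; filling with it alone gives 7×37 = 259.
Optimal mix: 7×track 3 + 1×track 6 → duration 47, value 273.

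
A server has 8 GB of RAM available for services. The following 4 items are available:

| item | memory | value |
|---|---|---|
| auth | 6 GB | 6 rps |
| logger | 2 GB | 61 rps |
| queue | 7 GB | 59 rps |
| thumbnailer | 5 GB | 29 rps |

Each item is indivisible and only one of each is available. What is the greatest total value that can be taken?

Check high-value combinations within 8 GB:
- logger+thumbnailer: memory 2+5=7, value 61+29=90
- auth+logger: memory 6+2=8, value 6+61=67
- logger: memory 2, value 61
- queue: memory 7, value 59
- thumbnailer: memory 5, value 29
Best: 90 rps.

90 rps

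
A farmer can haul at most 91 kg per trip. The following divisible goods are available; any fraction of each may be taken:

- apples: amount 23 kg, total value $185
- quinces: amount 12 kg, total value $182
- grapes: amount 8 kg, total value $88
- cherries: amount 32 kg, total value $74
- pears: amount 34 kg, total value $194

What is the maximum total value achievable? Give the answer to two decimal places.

681.38

Take in order of value per unit:
- quinces (182/12 per unit): all 12 → value 182, running total 182.00
- grapes (88/8 per unit): all 8 → value 88, running total 270.00
- apples (185/23 per unit): all 23 → value 185, running total 455.00
- pears (194/34 per unit): all 34 → value 194, running total 649.00
- cherries (74/32 per unit): 14 of 32 → value 14×74/32 = 32.3750, running total 681.38
Total 681.38.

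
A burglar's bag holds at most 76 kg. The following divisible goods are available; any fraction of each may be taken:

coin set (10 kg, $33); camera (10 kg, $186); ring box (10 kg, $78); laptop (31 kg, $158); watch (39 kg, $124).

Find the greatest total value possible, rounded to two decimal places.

502.69

Take in order of value per unit:
- camera (186/10 per unit): all 10 → value 186, running total 186.00
- ring box (78/10 per unit): all 10 → value 78, running total 264.00
- laptop (158/31 per unit): all 31 → value 158, running total 422.00
- coin set (33/10 per unit): all 10 → value 33, running total 455.00
- watch (124/39 per unit): 15 of 39 → value 15×124/39 = 47.6923, running total 502.69
Total 502.69.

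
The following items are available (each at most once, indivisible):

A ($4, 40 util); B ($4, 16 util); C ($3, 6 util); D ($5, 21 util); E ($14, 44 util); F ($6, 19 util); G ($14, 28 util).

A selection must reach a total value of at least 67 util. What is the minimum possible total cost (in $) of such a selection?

12

Subsets with value ≥ 67, sorted by total cost:
- A+C+D: cost 12, value 67
- A+B+D: cost 13, value 77
- A+B+F: cost 14, value 75
- A+D+F: cost 15, value 80
Minimum cost: 12 $.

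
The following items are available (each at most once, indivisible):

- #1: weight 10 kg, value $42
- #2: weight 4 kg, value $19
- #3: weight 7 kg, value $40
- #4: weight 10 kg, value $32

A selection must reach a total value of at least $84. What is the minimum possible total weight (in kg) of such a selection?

21

Subsets with value ≥ 84, sorted by total weight:
- #1+#2+#3: weight 21, value 101
- #2+#3+#4: weight 21, value 91
- #1+#2+#4: weight 24, value 93
- #1+#3+#4: weight 27, value 114
Minimum weight: 21 kg.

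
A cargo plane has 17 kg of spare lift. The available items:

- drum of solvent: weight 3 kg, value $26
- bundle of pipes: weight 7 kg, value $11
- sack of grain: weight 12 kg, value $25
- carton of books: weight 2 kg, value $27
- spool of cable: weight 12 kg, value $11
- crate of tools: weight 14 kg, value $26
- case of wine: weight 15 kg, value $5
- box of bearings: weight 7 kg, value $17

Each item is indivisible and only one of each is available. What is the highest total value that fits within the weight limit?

$78

Check high-value combinations within 17 kg:
- drum of solvent+sack of grain+carton of books: weight 3+12+2=17, value 26+25+27=78
- drum of solvent+carton of books+box of bearings: weight 3+2+7=12, value 26+27+17=70
- drum of solvent+bundle of pipes+carton of books: weight 3+7+2=12, value 26+11+27=64
Best: $78.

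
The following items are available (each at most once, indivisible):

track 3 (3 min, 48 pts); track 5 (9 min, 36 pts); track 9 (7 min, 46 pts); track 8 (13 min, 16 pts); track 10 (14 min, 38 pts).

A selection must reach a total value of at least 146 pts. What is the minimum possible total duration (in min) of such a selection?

32

Subsets with value ≥ 146, sorted by total duration:
- track 3+track 5+track 9+track 8: duration 32, value 146
- track 3+track 5+track 9+track 10: duration 33, value 168
- track 3+track 9+track 8+track 10: duration 37, value 148
- track 3+track 5+track 9+track 8+track 10: duration 46, value 184
Minimum duration: 32 min.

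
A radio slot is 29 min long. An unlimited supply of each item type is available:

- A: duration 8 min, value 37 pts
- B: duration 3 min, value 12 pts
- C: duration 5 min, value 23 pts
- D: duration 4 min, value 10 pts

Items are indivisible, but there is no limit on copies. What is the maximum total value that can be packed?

Best value-per-unit is A at 37/8; filling with it alone gives 3×37 = 111.
Optimal mix: 3×A + 1×C → duration 29, value 134.

134 pts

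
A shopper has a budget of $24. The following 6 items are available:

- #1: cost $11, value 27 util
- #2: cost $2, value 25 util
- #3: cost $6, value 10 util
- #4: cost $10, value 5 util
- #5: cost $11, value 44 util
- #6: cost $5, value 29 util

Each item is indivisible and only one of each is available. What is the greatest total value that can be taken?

108 util

Check high-value combinations within $24:
- #2+#3+#5+#6: cost 2+6+11+5=24, value 25+10+44+29=108
- #2+#5+#6: cost 2+11+5=18, value 25+44+29=98
- #1+#2+#5: cost 11+2+11=24, value 27+25+44=96
Best: 108 util.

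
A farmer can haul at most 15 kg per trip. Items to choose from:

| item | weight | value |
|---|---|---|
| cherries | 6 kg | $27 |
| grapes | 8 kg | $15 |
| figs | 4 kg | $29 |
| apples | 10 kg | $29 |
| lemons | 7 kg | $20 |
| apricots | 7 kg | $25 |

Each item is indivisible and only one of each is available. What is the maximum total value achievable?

$58

This is a 0/1 knapsack; check combinations near the capacity.
- figs+apples: weight 4+10=14, value 29+29=58
- cherries+figs: weight 6+4=10, value 27+29=56
- figs+apricots: weight 4+7=11, value 29+25=54
- cherries+apricots: weight 6+7=13, value 27+25=52
Best: $58.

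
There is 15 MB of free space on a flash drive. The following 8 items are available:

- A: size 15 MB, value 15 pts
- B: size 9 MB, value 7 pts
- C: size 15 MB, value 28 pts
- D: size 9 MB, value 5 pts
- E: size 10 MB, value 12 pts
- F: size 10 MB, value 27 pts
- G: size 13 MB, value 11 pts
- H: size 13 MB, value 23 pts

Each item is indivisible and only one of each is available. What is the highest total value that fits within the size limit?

This is a 0/1 knapsack; check combinations near the capacity.
- C: size 15, value 28
- F: size 10, value 27
- H: size 13, value 23
- A: size 15, value 15
Best: 28 pts.

28 pts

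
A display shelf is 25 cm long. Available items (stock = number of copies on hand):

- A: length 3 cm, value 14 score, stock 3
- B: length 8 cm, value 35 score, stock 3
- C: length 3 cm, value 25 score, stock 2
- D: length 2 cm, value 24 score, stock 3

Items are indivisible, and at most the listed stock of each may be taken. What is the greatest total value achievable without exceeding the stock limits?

171 score

Best selections within length 25 and stock limits:
- 1×A + 1×B + 2×C + 3×D: length 23, value 171
- 2×B + 1×C + 3×D: length 25, value 167
- 3×A + 2×C + 3×D: length 21, value 164
- 2×A + 1×B + 2×C + 2×D: length 24, value 161
Best: 171 score.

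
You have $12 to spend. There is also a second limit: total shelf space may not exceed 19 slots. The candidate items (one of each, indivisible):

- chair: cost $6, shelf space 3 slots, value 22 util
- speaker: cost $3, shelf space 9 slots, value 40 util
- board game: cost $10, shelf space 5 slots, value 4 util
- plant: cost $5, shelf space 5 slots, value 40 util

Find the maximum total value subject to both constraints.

80 util

Feasible sets respecting both limits:
- speaker+plant: cost 8, shelf space 14, value 80
- chair+speaker: cost 9, shelf space 12, value 62
- chair+plant: cost 11, shelf space 8, value 62
- speaker: cost 3, shelf space 9, value 40
Best: 80 util.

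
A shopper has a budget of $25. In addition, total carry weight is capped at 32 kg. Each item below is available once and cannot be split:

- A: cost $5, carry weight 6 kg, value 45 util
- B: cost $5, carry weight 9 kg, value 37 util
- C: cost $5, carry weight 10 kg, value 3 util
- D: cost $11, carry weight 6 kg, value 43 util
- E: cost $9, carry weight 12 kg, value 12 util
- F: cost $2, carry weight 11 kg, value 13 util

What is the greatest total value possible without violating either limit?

Feasible sets respecting both limits:
- A+B+D+F: cost 23, carry weight 32, value 138
- A+B+D: cost 21, carry weight 21, value 125
- A+D+F: cost 18, carry weight 23, value 101
Best: 138 util.

138 util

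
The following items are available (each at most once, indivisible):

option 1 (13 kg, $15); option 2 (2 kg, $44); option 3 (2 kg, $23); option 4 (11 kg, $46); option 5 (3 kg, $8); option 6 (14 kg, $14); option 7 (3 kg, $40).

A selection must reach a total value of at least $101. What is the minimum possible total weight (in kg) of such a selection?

Subsets with value ≥ 101, sorted by total weight:
- option 2+option 3+option 7: weight 7, value 107
- option 2+option 3+option 5+option 7: weight 10, value 115
Minimum weight: 7 kg.

7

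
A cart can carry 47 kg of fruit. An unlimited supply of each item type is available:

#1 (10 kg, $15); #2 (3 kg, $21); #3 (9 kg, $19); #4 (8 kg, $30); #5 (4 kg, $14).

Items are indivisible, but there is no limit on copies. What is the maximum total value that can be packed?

Best value-per-unit is #2 at 21/3, and filling with it alone uses weight 15×3=45. No mix of the others beats 15×21 = 315.

$315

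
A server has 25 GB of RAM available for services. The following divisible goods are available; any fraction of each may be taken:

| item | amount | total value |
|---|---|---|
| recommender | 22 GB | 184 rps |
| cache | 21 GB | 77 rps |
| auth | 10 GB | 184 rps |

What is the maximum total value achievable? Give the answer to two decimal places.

Take in order of value per unit:
- auth (184/10 per unit): all 10 → value 184, running total 184.00
- recommender (184/22 per unit): 15 of 22 → value 15×184/22 = 125.4545, running total 309.45
Total 309.45.

309.45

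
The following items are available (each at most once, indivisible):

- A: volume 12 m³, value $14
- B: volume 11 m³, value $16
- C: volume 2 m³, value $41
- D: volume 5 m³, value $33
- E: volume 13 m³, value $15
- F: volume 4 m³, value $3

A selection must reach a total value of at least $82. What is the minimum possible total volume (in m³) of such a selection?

Subsets with value ≥ 82, sorted by total volume:
- B+C+D: volume 18, value 90
- A+C+D: volume 19, value 88
- C+D+E: volume 20, value 89
Minimum volume: 18 m³.

18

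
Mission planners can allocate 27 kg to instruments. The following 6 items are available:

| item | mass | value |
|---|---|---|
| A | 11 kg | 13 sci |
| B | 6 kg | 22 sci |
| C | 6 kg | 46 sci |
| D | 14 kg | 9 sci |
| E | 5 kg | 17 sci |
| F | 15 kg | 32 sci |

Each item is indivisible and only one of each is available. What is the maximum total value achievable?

100 sci

Check high-value combinations within 27 kg:
- B+C+F: mass 6+6+15=27, value 22+46+32=100
- C+E+F: mass 6+5+15=26, value 46+17+32=95
- B+C+E: mass 6+6+5=17, value 22+46+17=85
- A+B+C: mass 11+6+6=23, value 13+22+46=81
Best: 100 sci.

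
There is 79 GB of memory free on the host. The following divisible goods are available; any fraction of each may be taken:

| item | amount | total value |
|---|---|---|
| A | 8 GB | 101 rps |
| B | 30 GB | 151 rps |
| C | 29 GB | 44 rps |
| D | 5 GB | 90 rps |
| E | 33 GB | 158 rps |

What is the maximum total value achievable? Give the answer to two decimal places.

504.55

Take in order of value per unit:
- D (90/5 per unit): all 5 → value 90, running total 90.00
- A (101/8 per unit): all 8 → value 101, running total 191.00
- B (151/30 per unit): all 30 → value 151, running total 342.00
- E (158/33 per unit): all 33 → value 158, running total 500.00
- C (44/29 per unit): 3 of 29 → value 3×44/29 = 4.5517, running total 504.55
Total 504.55.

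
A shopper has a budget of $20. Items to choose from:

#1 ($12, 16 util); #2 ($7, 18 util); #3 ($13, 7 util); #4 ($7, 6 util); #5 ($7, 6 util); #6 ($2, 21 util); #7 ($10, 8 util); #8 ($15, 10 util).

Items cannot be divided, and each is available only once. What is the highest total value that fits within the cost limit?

Check high-value combinations within $20:
- #2+#6+#7: cost 7+2+10=19, value 18+21+8=47
- #2+#4+#6: cost 7+7+2=16, value 18+6+21=45
- #2+#5+#6: cost 7+7+2=16, value 18+6+21=45
- #2+#6: cost 7+2=9, value 18+21=39
Best: 47 util.

47 util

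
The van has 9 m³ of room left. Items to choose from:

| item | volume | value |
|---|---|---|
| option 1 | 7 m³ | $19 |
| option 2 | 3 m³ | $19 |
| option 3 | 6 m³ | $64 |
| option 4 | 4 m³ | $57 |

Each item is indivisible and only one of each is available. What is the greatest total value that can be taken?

Check high-value combinations within 9 m³:
- option 2+option 3: volume 3+6=9, value 19+64=83
- option 2+option 4: volume 3+4=7, value 19+57=76
- option 3: volume 6, value 64
Best: $83.

$83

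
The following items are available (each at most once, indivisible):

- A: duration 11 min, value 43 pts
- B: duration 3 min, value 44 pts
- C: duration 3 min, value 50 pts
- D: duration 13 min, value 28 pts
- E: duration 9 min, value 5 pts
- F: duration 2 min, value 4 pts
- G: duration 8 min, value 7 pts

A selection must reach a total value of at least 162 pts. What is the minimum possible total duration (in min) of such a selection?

30

Subsets with value ≥ 162, sorted by total duration:
- A+B+C+D: duration 30, value 165
- A+B+C+D+F: duration 32, value 169
- A+B+C+D+G: duration 38, value 172
- A+B+C+D+E: duration 39, value 170
Minimum duration: 30 min.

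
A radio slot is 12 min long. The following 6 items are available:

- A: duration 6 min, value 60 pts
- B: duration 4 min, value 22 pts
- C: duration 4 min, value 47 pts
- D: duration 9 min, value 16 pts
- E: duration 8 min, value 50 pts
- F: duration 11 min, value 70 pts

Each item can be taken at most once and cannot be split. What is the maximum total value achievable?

107 pts

Check high-value combinations within 12 min:
- A+C: duration 6+4=10, value 60+47=107
- C+E: duration 4+8=12, value 47+50=97
- A+B: duration 6+4=10, value 60+22=82
- B+E: duration 4+8=12, value 22+50=72
Best: 107 pts.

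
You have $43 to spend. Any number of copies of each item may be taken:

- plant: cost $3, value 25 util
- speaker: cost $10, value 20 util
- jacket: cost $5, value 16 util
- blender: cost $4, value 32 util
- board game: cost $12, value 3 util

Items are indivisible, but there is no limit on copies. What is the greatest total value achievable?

357 util

Best value-per-unit is plant at 25/3; filling with it alone gives 14×25 = 350.
Optimal mix: 13×plant + 1×blender → cost 43, value 357.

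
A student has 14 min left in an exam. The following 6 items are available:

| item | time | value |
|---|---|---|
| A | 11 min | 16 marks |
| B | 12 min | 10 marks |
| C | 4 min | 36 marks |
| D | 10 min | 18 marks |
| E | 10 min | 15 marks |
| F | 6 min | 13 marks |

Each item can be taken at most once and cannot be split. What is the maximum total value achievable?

Check high-value combinations within 14 min:
- C+D: time 4+10=14, value 36+18=54
- C+E: time 4+10=14, value 36+15=51
- C+F: time 4+6=10, value 36+13=49
- C: time 4, value 36
Best: 54 marks.

54 marks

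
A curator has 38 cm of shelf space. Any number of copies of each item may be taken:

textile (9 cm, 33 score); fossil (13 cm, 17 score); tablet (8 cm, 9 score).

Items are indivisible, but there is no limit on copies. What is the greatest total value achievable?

132 score

Best value-per-unit is textile at 33/9, and filling with it alone uses length 4×9=36. No mix of the others beats 4×33 = 132.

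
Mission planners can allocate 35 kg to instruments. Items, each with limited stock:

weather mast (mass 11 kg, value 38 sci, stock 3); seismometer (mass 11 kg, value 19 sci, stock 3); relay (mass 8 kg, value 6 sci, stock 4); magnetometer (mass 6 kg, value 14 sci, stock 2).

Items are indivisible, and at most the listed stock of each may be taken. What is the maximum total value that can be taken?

114 sci

Best selections within mass 35 and stock limits:
- 3×weather mast: mass 33, value 114
- 2×weather mast + 2×magnetometer: mass 34, value 104
- 2×weather mast + 1×seismometer: mass 33, value 95
Best: 114 sci.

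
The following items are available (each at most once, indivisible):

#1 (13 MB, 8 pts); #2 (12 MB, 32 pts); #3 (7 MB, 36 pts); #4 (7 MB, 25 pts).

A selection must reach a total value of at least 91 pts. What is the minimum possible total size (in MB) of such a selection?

Subsets with value ≥ 91, sorted by total size:
- #2+#3+#4: size 26, value 93
- #1+#2+#3+#4: size 39, value 101
Minimum size: 26 MB.

26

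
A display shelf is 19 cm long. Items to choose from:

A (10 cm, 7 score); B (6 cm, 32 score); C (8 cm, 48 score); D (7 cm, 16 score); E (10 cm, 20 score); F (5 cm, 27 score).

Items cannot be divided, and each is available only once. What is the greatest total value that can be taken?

This is a 0/1 knapsack; check combinations near the capacity.
- B+C+F: length 6+8+5=19, value 32+48+27=107
- B+C: length 6+8=14, value 32+48=80
- C+F: length 8+5=13, value 48+27=75
- B+D+F: length 6+7+5=18, value 32+16+27=75
- C+E: length 8+10=18, value 48+20=68
Best: 107 score.

107 score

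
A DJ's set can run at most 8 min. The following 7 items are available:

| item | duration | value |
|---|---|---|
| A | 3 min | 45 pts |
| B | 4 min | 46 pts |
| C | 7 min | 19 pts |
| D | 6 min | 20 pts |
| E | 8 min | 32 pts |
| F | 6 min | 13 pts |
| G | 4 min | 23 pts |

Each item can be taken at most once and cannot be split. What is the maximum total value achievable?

91 pts

Check high-value combinations within 8 min:
- A+B: duration 3+4=7, value 45+46=91
- B+G: duration 4+4=8, value 46+23=69
- A+G: duration 3+4=7, value 45+23=68
- B: duration 4, value 46
- A: duration 3, value 45
Best: 91 pts.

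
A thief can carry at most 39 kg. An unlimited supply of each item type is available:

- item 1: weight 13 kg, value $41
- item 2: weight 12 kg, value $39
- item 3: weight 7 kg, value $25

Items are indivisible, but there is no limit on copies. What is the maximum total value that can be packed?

$130

Best value-per-unit is item 3 at 25/7; filling with it alone gives 5×25 = 125.
Optimal mix: 1×item 1 + 1×item 2 + 2×item 3 → weight 39, value 130.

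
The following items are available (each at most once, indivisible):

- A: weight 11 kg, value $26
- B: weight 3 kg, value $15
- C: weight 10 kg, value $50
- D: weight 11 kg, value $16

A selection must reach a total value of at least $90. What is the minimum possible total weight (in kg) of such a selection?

Subsets with value ≥ 90, sorted by total weight:
- A+B+C: weight 24, value 91
- A+C+D: weight 32, value 92
- A+B+C+D: weight 35, value 107
Minimum weight: 24 kg.

24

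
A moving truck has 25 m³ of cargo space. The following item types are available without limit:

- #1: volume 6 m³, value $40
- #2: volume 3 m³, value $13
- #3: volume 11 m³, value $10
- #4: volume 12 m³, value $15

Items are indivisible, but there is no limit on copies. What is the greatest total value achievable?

Best value-per-unit is #1 at 40/6, and filling with it alone uses volume 4×6=24. No mix of the others beats 4×40 = 160.

$160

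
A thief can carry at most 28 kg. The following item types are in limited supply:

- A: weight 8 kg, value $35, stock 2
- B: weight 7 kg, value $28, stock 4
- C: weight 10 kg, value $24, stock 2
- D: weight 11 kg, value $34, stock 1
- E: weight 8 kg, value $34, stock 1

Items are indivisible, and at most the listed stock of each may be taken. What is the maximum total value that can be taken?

$112

Top feasible selections:
- 4×B: weight 28, value 112
- 2×A + 1×E: weight 24, value 104
Best: $112.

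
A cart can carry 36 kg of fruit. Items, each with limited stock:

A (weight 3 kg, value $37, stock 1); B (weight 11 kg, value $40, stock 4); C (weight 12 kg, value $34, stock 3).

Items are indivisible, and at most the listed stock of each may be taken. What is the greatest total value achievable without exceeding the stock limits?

Top feasible selections:
- 1×A + 3×B: weight 36, value 157
- 3×B: weight 33, value 120
Best: $157.

$157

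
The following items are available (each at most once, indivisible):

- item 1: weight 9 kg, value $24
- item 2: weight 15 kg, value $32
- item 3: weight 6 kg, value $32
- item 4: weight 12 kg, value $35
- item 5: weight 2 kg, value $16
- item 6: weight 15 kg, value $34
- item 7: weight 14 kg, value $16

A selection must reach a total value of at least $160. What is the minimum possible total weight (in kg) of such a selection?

59

Subsets with value ≥ 160, sorted by total weight:
- item 1+item 2+item 3+item 4+item 5+item 6: weight 59, value 173
- item 2+item 3+item 4+item 5+item 6+item 7: weight 64, value 165
- item 1+item 2+item 3+item 4+item 6+item 7: weight 71, value 173
- item 1+item 2+item 3+item 4+item 5+item 6+item 7: weight 73, value 189
Minimum weight: 59 kg.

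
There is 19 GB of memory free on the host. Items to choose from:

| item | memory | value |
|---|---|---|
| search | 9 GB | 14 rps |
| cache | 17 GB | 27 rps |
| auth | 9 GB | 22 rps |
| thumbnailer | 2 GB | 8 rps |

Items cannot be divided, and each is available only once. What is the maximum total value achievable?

Check high-value combinations within 19 GB:
- search+auth: memory 9+9=18, value 14+22=36
- cache+thumbnailer: memory 17+2=19, value 27+8=35
- auth+thumbnailer: memory 9+2=11, value 22+8=30
Best: 36 rps.

36 rps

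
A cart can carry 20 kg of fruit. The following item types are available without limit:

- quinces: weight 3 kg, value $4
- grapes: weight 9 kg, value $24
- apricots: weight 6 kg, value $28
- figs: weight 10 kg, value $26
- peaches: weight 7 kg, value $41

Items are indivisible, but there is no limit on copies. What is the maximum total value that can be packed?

$110

Best value-per-unit is peaches at 41/7; filling with it alone gives 2×41 = 82.
Optimal mix: 1×apricots + 2×peaches → weight 20, value 110.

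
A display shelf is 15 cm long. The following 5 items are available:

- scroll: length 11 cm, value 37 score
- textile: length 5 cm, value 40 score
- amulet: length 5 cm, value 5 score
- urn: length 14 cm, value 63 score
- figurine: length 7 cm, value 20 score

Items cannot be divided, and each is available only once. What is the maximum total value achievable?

This is a 0/1 knapsack; check combinations near the capacity.
- urn: length 14, value 63
- textile+figurine: length 5+7=12, value 40+20=60
- textile+amulet: length 5+5=10, value 40+5=45
Best: 63 score.

63 score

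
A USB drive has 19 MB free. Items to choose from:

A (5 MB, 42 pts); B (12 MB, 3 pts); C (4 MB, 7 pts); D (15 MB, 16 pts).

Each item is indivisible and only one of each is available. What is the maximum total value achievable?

Check high-value combinations within 19 MB:
- A+C: size 5+4=9, value 42+7=49
- A+B: size 5+12=17, value 42+3=45
- A: size 5, value 42
- C+D: size 4+15=19, value 7+16=23
Best: 49 pts.

49 pts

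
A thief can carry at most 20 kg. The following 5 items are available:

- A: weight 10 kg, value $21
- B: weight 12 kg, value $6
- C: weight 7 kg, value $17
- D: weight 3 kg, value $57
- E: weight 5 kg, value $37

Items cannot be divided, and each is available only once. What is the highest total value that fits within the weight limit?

Check high-value combinations within 20 kg:
- A+D+E: weight 10+3+5=18, value 21+57+37=115
- C+D+E: weight 7+3+5=15, value 17+57+37=111
- B+D+E: weight 12+3+5=20, value 6+57+37=100
- A+C+D: weight 10+7+3=20, value 21+17+57=95
Best: $115.

$115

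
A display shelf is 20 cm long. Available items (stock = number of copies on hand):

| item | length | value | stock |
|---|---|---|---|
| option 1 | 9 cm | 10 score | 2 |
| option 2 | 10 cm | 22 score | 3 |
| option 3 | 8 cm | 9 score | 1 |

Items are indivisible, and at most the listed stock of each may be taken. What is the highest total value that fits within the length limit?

44 score

Best selections within length 20 and stock limits:
- 2×option 2: length 20, value 44
- 1×option 1 + 1×option 2: length 19, value 32
- 1×option 2 + 1×option 3: length 18, value 31
Best: 44 score.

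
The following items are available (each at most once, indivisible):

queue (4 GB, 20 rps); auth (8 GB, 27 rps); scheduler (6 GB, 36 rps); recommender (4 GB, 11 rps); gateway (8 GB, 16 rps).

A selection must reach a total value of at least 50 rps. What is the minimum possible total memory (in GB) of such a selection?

10

Subsets with value ≥ 50, sorted by total memory:
- queue+scheduler: memory 10, value 56
- queue+scheduler+recommender: memory 14, value 67
- auth+scheduler: memory 14, value 63
Minimum memory: 10 GB.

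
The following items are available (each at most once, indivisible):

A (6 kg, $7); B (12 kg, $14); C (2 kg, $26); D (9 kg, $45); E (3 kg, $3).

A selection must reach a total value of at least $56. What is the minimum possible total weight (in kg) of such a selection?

Subsets with value ≥ 56, sorted by total weight:
- C+D: weight 11, value 71
- C+D+E: weight 14, value 74
- A+C+D: weight 17, value 78
- A+C+D+E: weight 20, value 81
Minimum weight: 11 kg.

11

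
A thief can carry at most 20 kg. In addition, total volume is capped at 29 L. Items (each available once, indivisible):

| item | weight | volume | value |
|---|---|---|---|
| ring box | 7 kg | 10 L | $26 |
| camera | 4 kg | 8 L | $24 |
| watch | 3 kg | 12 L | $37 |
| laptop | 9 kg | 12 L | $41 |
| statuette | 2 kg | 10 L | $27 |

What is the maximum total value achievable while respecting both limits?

Feasible sets respecting both limits:
- watch+laptop: weight 12, volume 24, value 78
- ring box+camera+statuette: weight 13, volume 28, value 77
- laptop+statuette: weight 11, volume 22, value 68
- ring box+laptop: weight 16, volume 22, value 67
Best: $78.

$78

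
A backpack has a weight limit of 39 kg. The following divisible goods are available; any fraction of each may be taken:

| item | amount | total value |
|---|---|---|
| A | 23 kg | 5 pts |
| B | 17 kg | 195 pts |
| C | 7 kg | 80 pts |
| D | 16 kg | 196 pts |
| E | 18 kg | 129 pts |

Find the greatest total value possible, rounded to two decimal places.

Take in order of value per unit:
- D (196/16 per unit): all 16 → value 196, running total 196.00
- B (195/17 per unit): all 17 → value 195, running total 391.00
- C (80/7 per unit): 6 of 7 → value 6×80/7 = 68.5714, running total 459.57
Total 459.57.

459.57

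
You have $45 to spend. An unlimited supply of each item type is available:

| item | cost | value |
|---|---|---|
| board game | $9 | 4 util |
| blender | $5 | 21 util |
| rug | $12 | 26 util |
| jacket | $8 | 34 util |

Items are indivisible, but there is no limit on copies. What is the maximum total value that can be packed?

Best value-per-unit is jacket at 34/8; filling with it alone gives 5×34 = 170.
Optimal mix: 1×blender + 5×jacket → cost 45, value 191.

191 util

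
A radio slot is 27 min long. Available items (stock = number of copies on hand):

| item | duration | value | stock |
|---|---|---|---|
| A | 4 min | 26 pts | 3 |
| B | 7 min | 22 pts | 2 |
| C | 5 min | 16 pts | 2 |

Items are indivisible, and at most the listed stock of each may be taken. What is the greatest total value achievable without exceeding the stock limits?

122 pts

Top feasible selections:
- 3×A + 2×B: duration 26, value 122
- 3×A + 1×B + 1×C: duration 24, value 116
- 2×A + 2×B + 1×C: duration 27, value 112
Best: 122 pts.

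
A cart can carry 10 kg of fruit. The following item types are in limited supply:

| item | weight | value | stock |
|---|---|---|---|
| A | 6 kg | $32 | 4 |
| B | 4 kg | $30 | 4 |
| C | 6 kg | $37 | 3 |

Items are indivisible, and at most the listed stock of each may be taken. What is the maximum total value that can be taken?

$67

Best selections within weight 10 and stock limits:
- 1×B + 1×C: weight 10, value 67
- 1×A + 1×B: weight 10, value 62
- 2×B: weight 8, value 60
- 1×C: weight 6, value 37
Best: $67.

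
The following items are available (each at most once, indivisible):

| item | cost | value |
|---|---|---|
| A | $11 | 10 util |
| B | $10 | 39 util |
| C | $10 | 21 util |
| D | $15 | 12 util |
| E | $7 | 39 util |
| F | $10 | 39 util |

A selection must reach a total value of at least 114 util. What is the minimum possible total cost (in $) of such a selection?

27

Subsets with value ≥ 114, sorted by total cost:
- B+E+F: cost 27, value 117
- B+C+E+F: cost 37, value 138
- A+B+E+F: cost 38, value 127
- B+D+E+F: cost 42, value 129
Minimum cost: 27 $.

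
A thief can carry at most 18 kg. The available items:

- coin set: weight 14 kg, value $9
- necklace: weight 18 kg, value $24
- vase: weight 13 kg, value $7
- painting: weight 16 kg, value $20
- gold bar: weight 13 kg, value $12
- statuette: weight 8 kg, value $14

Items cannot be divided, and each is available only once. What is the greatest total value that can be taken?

$24

Check high-value combinations within 18 kg:
- necklace: weight 18, value 24
- painting: weight 16, value 20
- statuette: weight 8, value 14
Best: $24.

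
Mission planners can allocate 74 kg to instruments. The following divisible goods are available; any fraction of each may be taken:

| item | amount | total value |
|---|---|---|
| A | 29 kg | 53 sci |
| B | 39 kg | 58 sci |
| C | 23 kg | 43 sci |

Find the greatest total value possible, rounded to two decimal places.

Take in order of value per unit:
- C (43/23 per unit): all 23 → value 43, running total 43.00
- A (53/29 per unit): all 29 → value 53, running total 96.00
- B (58/39 per unit): 22 of 39 → value 22×58/39 = 32.7179, running total 128.72
Total 128.72.

128.72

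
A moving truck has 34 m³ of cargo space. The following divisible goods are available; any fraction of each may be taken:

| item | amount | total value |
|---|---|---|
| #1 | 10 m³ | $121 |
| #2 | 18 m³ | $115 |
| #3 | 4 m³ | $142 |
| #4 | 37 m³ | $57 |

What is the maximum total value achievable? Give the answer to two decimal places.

381.08

Take in order of value per unit:
- #3 (142/4 per unit): all 4 → value 142, running total 142.00
- #1 (121/10 per unit): all 10 → value 121, running total 263.00
- #2 (115/18 per unit): all 18 → value 115, running total 378.00
- #4 (57/37 per unit): 2 of 37 → value 2×57/37 = 3.0811, running total 381.08
Total 381.08.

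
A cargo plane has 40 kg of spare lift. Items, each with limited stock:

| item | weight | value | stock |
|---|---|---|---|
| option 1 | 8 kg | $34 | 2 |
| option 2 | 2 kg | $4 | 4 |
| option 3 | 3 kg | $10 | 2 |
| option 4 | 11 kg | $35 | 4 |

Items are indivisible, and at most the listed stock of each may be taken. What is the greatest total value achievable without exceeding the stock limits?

$142

Best selections within weight 40 and stock limits:
- 2×option 1 + 1×option 2 + 2×option 4: weight 40, value 142
- 2×option 1 + 2×option 4: weight 38, value 138
- 2×option 1 + 3×option 2 + 2×option 3 + 1×option 4: weight 39, value 135
- 1×option 1 + 2×option 2 + 2×option 3 + 2×option 4: weight 40, value 132
Best: $142.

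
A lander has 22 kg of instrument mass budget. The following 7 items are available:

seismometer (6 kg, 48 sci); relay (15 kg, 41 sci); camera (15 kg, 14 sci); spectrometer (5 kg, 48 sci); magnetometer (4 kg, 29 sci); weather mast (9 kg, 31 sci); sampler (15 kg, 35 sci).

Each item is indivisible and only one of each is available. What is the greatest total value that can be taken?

This is a 0/1 knapsack; check combinations near the capacity.
- seismometer+spectrometer+weather mast: mass 6+5+9=20, value 48+48+31=127
- seismometer+spectrometer+magnetometer: mass 6+5+4=15, value 48+48+29=125
- spectrometer+magnetometer+weather mast: mass 5+4+9=18, value 48+29+31=108
Best: 127 sci.

127 sci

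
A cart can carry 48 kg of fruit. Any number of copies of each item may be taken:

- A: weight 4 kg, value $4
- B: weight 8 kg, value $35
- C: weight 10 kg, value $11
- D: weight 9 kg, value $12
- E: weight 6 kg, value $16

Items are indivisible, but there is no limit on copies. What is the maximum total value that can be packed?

$210

Best value-per-unit is B at 35/8, and filling with it alone uses weight 6×8=48. No mix of the others beats 6×35 = 210.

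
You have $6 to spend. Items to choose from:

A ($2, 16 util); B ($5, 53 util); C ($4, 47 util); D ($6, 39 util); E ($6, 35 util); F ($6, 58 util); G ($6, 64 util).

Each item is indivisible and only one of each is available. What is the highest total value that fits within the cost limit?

Check high-value combinations within $6:
- G: cost 6, value 64
- A+C: cost 2+4=6, value 16+47=63
- F: cost 6, value 58
Best: 64 util.

64 util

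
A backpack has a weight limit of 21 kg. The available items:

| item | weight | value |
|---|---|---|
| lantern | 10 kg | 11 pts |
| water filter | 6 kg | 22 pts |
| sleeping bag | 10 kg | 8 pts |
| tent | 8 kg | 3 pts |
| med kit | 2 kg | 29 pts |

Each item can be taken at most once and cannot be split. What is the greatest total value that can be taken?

62 pts

Check high-value combinations within 21 kg:
- lantern+water filter+med kit: weight 10+6+2=18, value 11+22+29=62
- water filter+sleeping bag+med kit: weight 6+10+2=18, value 22+8+29=59
- water filter+tent+med kit: weight 6+8+2=16, value 22+3+29=54
- water filter+med kit: weight 6+2=8, value 22+29=51
Best: 62 pts.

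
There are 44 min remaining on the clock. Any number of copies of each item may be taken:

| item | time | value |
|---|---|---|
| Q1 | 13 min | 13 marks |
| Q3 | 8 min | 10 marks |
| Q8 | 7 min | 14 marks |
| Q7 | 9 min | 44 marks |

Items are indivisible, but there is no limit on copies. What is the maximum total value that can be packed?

190 marks

Best value-per-unit is Q7 at 44/9; filling with it alone gives 4×44 = 176.
Optimal mix: 1×Q8 + 4×Q7 → time 43, value 190.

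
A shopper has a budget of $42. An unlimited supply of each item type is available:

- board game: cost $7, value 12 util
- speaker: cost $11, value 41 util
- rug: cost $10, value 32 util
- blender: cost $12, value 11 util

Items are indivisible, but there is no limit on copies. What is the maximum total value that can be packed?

Best value-per-unit is speaker at 41/11; filling with it alone gives 3×41 = 123.
Optimal mix: 2×speaker + 2×rug → cost 42, value 146.

146 util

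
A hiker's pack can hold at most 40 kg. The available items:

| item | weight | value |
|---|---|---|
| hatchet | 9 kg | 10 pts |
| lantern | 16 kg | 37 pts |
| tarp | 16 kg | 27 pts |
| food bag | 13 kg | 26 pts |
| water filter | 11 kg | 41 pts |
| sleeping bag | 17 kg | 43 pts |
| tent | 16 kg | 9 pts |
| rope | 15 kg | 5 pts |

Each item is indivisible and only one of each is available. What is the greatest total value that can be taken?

104 pts

Check high-value combinations within 40 kg:
- lantern+food bag+water filter: weight 16+13+11=40, value 37+26+41=104
- hatchet+water filter+sleeping bag: weight 9+11+17=37, value 10+41+43=94
- tarp+food bag+water filter: weight 16+13+11=40, value 27+26+41=94
Best: 104 pts.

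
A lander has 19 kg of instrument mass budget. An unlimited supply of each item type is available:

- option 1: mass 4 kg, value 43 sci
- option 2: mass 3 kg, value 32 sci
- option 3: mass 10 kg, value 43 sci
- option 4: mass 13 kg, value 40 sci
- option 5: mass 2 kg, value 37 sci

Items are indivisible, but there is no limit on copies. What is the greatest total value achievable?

Best value-per-unit is option 5 at 37/2, and filling with it alone uses mass 9×2=18. No mix of the others beats 9×37 = 333.

333 sci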